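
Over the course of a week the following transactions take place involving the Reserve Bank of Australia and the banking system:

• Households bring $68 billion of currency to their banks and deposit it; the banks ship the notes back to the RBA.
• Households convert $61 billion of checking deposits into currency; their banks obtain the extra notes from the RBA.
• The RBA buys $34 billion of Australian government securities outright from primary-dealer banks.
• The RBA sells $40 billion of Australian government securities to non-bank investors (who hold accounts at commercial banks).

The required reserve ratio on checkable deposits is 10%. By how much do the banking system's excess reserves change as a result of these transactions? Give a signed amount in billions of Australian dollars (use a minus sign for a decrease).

+$4.3 billion

Currency deposit $68 billion: reserves +$68B, deposits +$68B.
Currency withdrawal $61 billion: reserves −$61B, deposits −$61B.
OMO purchase (from banks) $34 billion: reserves +$34B, deposits 0.
Asset sale (to non-banks) $40 billion: reserves −$40B, deposits −$40B.
Totals: Δreserves = +$1B, Δdeposits = −$33B.
Δrequired reserves = 10% × −$33B = −$3.3B.
Δexcess reserves = Δreserves − Δrequired = +$1B − (−$3.3B) = +$4.3 billion.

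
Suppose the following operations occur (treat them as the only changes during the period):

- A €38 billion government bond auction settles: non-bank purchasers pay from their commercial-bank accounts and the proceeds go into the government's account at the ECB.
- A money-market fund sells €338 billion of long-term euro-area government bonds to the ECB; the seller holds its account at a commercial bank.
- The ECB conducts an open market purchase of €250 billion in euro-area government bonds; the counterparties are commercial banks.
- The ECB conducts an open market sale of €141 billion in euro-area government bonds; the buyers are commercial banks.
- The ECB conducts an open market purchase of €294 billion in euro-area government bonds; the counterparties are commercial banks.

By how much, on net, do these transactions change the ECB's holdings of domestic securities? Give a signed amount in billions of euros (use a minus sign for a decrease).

+€741 billion

Government account inflow €38 billion: the ECB's securities portfolio is untouched → 0.
Asset purchase (from non-banks) €338 billion: securities added to the ECB's portfolio → +€338B.
OMO purchase (from banks) €250 billion: securities added to the ECB's portfolio → +€250B.
OMO sale (to banks) €141 billion: securities removed from the ECB's portfolio → −€141B.
OMO purchase (from banks) €294 billion: securities added to the ECB's portfolio → +€294B.
Net: 0 + 338 + 250 − 141 + 294 = +€741 billion.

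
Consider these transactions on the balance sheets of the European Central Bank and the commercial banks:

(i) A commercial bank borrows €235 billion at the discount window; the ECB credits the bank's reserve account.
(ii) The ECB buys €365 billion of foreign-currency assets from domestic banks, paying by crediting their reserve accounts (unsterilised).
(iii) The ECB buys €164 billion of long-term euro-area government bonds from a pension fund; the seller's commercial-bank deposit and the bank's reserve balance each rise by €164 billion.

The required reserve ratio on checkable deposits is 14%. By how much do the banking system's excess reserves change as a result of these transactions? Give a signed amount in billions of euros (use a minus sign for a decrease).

+€741.04 billion

Discount-window loan €235 billion: reserves +€235B, deposits 0.
FX purchase €365 billion: reserves +€365B, deposits 0.
Asset purchase (from non-banks) €164 billion: reserves +€164B, deposits +€164B.
Totals: Δreserves = +€764B, Δdeposits = +€164B.
Δrequired reserves = 14% × +€164B = +€22.96B.
Δexcess reserves = Δreserves − Δrequired = +€764B − (+€22.96B) = +€741.04 billion.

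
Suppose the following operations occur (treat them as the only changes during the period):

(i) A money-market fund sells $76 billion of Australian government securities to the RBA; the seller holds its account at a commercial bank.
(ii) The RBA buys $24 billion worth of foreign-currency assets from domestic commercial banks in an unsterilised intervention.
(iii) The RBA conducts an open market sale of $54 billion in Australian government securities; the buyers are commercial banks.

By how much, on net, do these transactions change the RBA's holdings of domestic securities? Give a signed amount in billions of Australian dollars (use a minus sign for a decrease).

RBA balance sheet:
  Assets:      Securities +$22B, Foreign assets +$24B
  Liabilities: Bank reserves +$46B
Commercial banking system:
  Assets:      Reserves at CB +$46B, Securities +$54B, Foreign assets −$24B
  Liabilities: Checkable deposits +$76B
So the change in the RBA's holdings of domestic securities is +$22 billion.

+$22 billion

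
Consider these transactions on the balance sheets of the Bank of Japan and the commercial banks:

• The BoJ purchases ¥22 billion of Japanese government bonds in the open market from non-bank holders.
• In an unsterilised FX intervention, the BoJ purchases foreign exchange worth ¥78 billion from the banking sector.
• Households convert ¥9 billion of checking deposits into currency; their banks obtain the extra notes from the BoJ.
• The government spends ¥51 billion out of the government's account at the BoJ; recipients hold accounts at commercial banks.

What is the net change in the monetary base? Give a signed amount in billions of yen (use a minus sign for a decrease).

+¥151 billion

BoJ balance sheet:
  Assets:      Securities +¥22B, Foreign assets +¥78B
  Liabilities: Bank reserves +¥142B, Currency in circulation +¥9B, Government deposits −¥51B
Monetary base = currency + reserves: +¥9B + (+¥142B) = +¥151 billion.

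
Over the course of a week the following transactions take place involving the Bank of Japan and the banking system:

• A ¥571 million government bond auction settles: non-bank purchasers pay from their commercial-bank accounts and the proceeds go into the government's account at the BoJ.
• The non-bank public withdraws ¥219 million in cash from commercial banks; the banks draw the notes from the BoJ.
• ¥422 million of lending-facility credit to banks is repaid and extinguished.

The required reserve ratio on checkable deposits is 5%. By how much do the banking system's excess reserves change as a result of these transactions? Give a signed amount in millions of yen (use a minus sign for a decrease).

Government account inflow ¥571 million: reserves −¥571M, deposits −¥571M.
Currency withdrawal ¥219 million: reserves −¥219M, deposits −¥219M.
Discount-window repayment ¥422 million: reserves −¥422M, deposits 0.
Totals: Δreserves = −¥1212M, Δdeposits = −¥790M.
Δrequired reserves = 5% × −¥790M = −¥39.5M.
Δexcess reserves = Δreserves − Δrequired = −¥1212M − (−¥39.5M) = -¥1172.5 million.

-¥1172.5 million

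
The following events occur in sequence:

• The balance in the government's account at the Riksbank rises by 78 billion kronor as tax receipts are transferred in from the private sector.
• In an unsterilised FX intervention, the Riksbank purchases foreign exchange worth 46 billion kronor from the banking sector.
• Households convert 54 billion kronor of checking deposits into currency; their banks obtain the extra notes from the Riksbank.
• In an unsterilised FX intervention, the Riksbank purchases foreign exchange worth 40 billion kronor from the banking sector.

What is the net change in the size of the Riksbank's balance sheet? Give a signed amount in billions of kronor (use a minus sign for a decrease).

+86 billion

Government account inflow 78 billion kronor: only the composition of liabilities changes → 0.
FX purchase 46 billion kronor: a Riksbank asset is acquired → +46B.
Currency withdrawal 54 billion kronor: only the composition of liabilities changes → 0.
FX purchase 40 billion kronor: a Riksbank asset is acquired → +40B.
Net: 0 + 46 + 0 + 40 = +86 billion.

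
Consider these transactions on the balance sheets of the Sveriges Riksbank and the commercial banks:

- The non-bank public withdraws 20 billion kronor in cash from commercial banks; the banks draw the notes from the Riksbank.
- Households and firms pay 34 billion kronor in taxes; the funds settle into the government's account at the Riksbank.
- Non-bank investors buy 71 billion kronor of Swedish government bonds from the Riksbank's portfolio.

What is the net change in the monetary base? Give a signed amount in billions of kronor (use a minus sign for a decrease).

Riksbank balance sheet:
  Assets:      Securities −71B
  Liabilities: Bank reserves −125B, Currency in circulation +20B, Government deposits +34B
Monetary base = currency + reserves: +20B + (−125B) = -105 billion.

-105 billion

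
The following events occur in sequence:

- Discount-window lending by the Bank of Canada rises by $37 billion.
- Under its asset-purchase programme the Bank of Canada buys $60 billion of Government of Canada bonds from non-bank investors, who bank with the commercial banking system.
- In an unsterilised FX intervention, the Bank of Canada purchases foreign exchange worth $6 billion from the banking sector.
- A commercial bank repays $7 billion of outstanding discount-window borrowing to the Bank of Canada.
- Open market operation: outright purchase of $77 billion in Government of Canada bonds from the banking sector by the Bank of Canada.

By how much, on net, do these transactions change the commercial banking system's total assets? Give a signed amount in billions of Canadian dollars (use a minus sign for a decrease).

Discount-window loan $37 billion: bank balance sheets expand → +$37B.
Asset purchase (from non-banks) $60 billion: bank balance sheets expand → +$60B.
FX purchase $6 billion: just an asset swap on bank balance sheets → 0.
Discount-window repayment $7 billion: bank balance sheets shrink → −$7B.
OMO purchase (from banks) $77 billion: just an asset swap on bank balance sheets → 0.
Net: 37 + 60 + 0 − 7 + 0 = +$90 billion.

+$90 billion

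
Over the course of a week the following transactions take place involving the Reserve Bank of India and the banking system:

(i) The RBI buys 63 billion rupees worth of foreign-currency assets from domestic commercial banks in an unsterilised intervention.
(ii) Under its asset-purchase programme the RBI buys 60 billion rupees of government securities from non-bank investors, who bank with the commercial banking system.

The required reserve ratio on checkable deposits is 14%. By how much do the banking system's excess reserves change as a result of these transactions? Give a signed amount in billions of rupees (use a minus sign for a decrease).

FX purchase 63 billion rupees: reserves +63B, deposits 0.
Asset purchase (from non-banks) 60 billion rupees: reserves +60B, deposits +60B.
Totals: Δreserves = +123B, Δdeposits = +60B.
Δrequired reserves = 14% × +60B = +8.4B.
Δexcess reserves = Δreserves − Δrequired = +123B − (+8.4B) = +114.6 billion.

+114.6 billion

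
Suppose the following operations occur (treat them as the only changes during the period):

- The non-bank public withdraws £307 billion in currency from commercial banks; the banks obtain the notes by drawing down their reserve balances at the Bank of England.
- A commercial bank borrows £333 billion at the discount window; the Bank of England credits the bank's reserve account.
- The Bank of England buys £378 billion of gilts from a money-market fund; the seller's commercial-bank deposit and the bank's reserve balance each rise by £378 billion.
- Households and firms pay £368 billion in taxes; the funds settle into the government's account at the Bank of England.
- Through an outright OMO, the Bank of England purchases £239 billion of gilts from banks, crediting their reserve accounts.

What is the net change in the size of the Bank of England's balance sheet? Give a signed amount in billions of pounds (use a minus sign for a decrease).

+£950 billion

Bank of England balance sheet:
  Assets:      Securities +£617B, Loans to banks +£333B
  Liabilities: Bank reserves +£275B, Currency in circulation +£307B, Government deposits +£368B
Commercial banking system:
  Assets:      Reserves at CB +£275B, Securities −£239B
  Liabilities: Checkable deposits −£297B, Borrowings from CB +£333B
Change in total Bank of England assets = +£950 billion.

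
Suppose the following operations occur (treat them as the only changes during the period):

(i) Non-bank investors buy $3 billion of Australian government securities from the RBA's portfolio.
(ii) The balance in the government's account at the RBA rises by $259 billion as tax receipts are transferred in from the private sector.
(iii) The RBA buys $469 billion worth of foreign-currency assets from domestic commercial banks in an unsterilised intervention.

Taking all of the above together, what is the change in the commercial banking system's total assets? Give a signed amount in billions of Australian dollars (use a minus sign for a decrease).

-$262 billion

RBA balance sheet:
  Assets:      Securities −$3B, Foreign assets +$469B
  Liabilities: Bank reserves +$207B, Government deposits +$259B
Commercial banking system:
  Assets:      Reserves at CB +$207B, Foreign assets −$469B
  Liabilities: Checkable deposits −$262B
Change in total bank assets = -$262 billion.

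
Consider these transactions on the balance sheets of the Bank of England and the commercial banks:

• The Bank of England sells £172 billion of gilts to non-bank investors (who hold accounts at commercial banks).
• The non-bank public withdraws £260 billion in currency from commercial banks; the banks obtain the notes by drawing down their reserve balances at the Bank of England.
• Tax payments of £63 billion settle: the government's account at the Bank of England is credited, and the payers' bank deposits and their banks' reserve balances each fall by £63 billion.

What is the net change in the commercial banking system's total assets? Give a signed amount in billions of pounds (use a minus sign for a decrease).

Asset sale (to non-banks) £172 billion: bank balance sheets shrink → −£172B.
Currency withdrawal £260 billion: bank balance sheets shrink → −£260B.
Government account inflow £63 billion: bank balance sheets shrink → −£63B.
Net: −172 − 260 − 63 = -£495 billion.

-£495 billion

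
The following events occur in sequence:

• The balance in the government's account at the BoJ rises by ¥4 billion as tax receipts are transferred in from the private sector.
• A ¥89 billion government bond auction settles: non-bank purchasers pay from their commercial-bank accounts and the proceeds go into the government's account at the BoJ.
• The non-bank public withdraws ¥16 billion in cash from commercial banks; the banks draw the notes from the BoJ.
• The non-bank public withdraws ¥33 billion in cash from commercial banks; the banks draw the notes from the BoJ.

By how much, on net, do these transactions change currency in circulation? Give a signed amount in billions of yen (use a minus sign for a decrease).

Government account inflow ¥4 billion: no currency enters or leaves circulation → 0.
Government account inflow ¥89 billion: no currency enters or leaves circulation → 0.
Currency withdrawal ¥16 billion: notes leave the central bank → +¥16B.
Currency withdrawal ¥33 billion: notes leave the central bank → +¥33B.
Net: 0 + 0 + 16 + 33 = +¥49 billion.

+¥49 billion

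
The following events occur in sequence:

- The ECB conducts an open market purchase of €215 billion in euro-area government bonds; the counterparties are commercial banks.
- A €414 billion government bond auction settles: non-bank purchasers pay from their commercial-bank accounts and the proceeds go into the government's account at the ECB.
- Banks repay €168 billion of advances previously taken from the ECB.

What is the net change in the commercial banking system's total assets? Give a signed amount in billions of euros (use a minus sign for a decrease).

-€582 billion

ECB balance sheet:
  Assets:      Securities +€215B, Loans to banks −€168B
  Liabilities: Bank reserves −€367B, Government deposits +€414B
Commercial banking system:
  Assets:      Reserves at CB −€367B, Securities −€215B
  Liabilities: Checkable deposits −€414B, Borrowings from CB −€168B
Change in total bank assets = -€582 billion.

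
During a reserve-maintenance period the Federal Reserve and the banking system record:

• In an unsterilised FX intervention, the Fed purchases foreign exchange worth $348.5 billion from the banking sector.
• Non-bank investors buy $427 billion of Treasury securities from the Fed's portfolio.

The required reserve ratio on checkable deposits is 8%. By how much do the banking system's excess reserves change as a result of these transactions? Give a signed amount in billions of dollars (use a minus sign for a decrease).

FX purchase $348.5 billion: reserves +$348.5B, deposits 0.
Asset sale (to non-banks) $427 billion: reserves −$427B, deposits −$427B.
Totals: Δreserves = −$78.5B, Δdeposits = −$427B.
Δrequired reserves = 8% × −$427B = −$34.16B.
Δexcess reserves = Δreserves − Δrequired = −$78.5B − (−$34.16B) = -$44.34 billion.

-$44.34 billion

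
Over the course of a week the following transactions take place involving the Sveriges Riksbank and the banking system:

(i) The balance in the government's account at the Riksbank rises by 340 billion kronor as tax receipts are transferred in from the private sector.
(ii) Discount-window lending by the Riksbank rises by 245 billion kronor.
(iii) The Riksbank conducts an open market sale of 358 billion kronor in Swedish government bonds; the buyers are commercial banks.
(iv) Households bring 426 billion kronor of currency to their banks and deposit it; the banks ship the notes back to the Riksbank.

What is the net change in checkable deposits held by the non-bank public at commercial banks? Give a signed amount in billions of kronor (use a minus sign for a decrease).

Government account inflow 340 billion kronor: non-bank counterparties' bank balances fall → −340B.
Discount-window loan 245 billion kronor: the counterparty is a bank, so public deposits are unchanged → 0.
OMO sale (to banks) 358 billion kronor: the counterparty is a bank, so public deposits are unchanged → 0.
Currency deposit 426 billion kronor: non-bank counterparties' bank balances rise → +426B.
Net: −340 + 0 + 0 + 426 = +86 billion.

+86 billion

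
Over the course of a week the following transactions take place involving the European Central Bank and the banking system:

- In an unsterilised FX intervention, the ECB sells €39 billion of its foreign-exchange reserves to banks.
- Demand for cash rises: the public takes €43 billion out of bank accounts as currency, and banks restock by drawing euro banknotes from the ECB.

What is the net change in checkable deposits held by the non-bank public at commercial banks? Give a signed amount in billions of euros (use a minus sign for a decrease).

-€43 billion

FX sale €39 billion: the counterparty is a bank, so public deposits are unchanged → 0.
Currency withdrawal €43 billion: non-bank counterparties' bank balances fall → −€43B.
Net: 0 − 43 = -€43 billion.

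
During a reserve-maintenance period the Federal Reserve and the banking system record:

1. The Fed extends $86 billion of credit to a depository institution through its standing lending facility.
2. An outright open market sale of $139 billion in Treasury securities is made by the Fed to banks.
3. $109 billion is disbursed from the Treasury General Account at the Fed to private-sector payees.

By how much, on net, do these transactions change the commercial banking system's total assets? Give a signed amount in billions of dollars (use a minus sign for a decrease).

Discount-window loan $86 billion: bank balance sheets expand → +$86B.
OMO sale (to banks) $139 billion: just an asset swap on bank balance sheets → 0.
Government spending $109 billion: bank balance sheets expand → +$109B.
Net: 86 + 0 + 109 = +$195 billion.

+$195 billion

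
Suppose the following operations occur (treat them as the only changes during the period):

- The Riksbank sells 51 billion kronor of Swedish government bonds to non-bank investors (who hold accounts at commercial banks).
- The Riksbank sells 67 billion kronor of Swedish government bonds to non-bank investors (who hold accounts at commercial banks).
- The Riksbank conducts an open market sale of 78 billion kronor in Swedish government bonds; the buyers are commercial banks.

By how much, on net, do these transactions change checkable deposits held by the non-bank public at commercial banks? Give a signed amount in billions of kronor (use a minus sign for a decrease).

-118 billion

Asset sale (to non-banks) 51 billion kronor: non-bank counterparties' bank balances fall → −51B.
Asset sale (to non-banks) 67 billion kronor: non-bank counterparties' bank balances fall → −67B.
OMO sale (to banks) 78 billion kronor: the counterparty is a bank, so public deposits are unchanged → 0.
Net: −51 − 67 + 0 = -118 billion.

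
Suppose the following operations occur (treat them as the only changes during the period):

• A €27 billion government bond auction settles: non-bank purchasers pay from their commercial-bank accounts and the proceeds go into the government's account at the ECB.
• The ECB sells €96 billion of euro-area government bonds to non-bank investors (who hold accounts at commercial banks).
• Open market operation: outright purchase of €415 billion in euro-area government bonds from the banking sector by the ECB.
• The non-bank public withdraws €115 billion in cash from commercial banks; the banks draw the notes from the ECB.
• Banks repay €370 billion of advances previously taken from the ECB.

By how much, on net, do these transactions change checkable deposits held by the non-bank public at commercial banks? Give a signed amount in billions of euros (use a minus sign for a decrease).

ECB balance sheet:
  Assets:      Securities +€319B, Loans to banks −€370B
  Liabilities: Bank reserves −€193B, Currency in circulation +€115B, Government deposits +€27B
Commercial banking system:
  Assets:      Reserves at CB −€193B, Securities −€415B
  Liabilities: Checkable deposits −€238B, Borrowings from CB −€370B
So the change in checkable deposits held by the non-bank public at commercial banks is -€238 billion.

-€238 billion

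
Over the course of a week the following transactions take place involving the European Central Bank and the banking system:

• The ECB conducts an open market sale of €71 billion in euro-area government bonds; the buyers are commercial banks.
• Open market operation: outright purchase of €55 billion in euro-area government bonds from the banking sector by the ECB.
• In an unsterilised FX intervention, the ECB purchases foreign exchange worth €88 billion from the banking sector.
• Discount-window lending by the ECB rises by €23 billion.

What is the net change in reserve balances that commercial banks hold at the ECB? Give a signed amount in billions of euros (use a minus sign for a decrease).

OMO sale (to banks) €71 billion: the buying banks pay out of their reserve balances → −€71B.
OMO purchase (from banks) €55 billion: the ECB pays by crediting reserve accounts → +€55B.
FX purchase €88 billion: the ECB pays by crediting reserve accounts → +€88B.
Discount-window loan €23 billion: the loan is credited to the bank's reserve account → +€23B.
Net: −71 + 55 + 88 + 23 = +€95 billion.

+€95 billion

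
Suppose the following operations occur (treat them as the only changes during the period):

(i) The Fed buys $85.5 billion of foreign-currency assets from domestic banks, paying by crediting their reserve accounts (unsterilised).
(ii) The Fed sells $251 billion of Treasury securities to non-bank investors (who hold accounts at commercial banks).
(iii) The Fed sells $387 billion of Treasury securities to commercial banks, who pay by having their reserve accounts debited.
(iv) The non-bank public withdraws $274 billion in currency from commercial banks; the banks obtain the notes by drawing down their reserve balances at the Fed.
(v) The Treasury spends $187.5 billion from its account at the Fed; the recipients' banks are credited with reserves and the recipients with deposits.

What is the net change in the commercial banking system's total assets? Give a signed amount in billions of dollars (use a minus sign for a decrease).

Fed balance sheet:
  Assets:      Securities −$638B, Foreign assets +$85.5B
  Liabilities: Bank reserves −$639B, Currency in circulation +$274B, Government deposits −$187.5B
Commercial banking system:
  Assets:      Reserves at CB −$639B, Securities +$387B, Foreign assets −$85.5B
  Liabilities: Checkable deposits −$337.5B
Change in total bank assets = -$337.5 billion.

-$337.5 billion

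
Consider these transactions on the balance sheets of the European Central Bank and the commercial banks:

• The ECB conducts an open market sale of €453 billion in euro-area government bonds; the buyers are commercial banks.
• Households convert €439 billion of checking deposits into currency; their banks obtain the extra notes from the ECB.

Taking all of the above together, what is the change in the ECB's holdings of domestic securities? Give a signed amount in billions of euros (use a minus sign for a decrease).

OMO sale (to banks) €453 billion: securities removed from the ECB's portfolio → −€453B.
Currency withdrawal €439 billion: the ECB's securities portfolio is untouched → 0.
Net: −453 + 0 = -€453 billion.

-€453 billion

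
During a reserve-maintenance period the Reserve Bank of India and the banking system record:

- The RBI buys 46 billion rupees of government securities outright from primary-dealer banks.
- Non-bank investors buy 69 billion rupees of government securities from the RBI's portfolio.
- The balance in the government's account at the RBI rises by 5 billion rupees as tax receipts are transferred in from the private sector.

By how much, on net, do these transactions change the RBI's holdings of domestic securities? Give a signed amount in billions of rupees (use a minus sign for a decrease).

-23 billion

OMO purchase (from banks) 46 billion rupees: securities added to the RBI's portfolio → +46B.
Asset sale (to non-banks) 69 billion rupees: securities removed from the RBI's portfolio → −69B.
Government account inflow 5 billion rupees: the RBI's securities portfolio is untouched → 0.
Net: 46 − 69 + 0 = -23 billion.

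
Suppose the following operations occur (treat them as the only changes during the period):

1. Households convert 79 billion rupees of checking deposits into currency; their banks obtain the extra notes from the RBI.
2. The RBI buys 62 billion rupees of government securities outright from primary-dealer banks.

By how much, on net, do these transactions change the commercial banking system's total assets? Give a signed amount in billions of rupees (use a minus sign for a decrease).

Currency withdrawal 79 billion rupees: bank balance sheets shrink → −79B.
OMO purchase (from banks) 62 billion rupees: just an asset swap on bank balance sheets → 0.
Net: −79 + 0 = -79 billion.

-79 billion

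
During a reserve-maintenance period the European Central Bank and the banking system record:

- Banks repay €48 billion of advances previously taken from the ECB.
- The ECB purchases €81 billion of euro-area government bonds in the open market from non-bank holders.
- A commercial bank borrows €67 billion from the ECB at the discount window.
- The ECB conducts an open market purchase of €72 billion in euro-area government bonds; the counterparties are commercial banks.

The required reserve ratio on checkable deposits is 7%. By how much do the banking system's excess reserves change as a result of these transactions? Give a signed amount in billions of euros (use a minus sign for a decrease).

+€166.33 billion

Discount-window repayment €48 billion: reserves −€48B, deposits 0.
Asset purchase (from non-banks) €81 billion: reserves +€81B, deposits +€81B.
Discount-window loan €67 billion: reserves +€67B, deposits 0.
OMO purchase (from banks) €72 billion: reserves +€72B, deposits 0.
Totals: Δreserves = +€172B, Δdeposits = +€81B.
Δrequired reserves = 7% × +€81B = +€5.67B.
Δexcess reserves = Δreserves − Δrequired = +€172B − (+€5.67B) = +€166.33 billion.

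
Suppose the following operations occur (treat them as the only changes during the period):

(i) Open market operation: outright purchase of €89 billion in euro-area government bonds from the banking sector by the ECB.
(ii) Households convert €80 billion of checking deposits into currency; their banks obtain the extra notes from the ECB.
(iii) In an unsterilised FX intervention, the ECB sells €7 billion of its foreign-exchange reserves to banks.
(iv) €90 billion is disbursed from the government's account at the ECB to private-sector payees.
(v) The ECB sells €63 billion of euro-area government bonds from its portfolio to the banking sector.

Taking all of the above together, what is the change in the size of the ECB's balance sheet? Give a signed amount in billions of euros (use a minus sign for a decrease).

+€19 billion

OMO purchase (from banks) €89 billion: an ECB asset is acquired → +€89B.
Currency withdrawal €80 billion: only the composition of liabilities changes → 0.
FX sale €7 billion: an ECB asset is shed → −€7B.
Government spending €90 billion: only the composition of liabilities changes → 0.
OMO sale (to banks) €63 billion: an ECB asset is shed → −€63B.
Net: 89 + 0 − 7 + 0 − 63 = +€19 billion.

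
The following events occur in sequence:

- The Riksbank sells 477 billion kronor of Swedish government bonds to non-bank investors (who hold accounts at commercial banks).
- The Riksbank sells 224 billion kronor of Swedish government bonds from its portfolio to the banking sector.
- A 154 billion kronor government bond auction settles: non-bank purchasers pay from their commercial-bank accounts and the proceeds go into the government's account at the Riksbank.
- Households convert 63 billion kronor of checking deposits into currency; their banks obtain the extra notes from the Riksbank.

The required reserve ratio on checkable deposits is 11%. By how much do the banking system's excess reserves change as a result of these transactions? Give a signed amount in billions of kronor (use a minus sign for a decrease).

-841.66 billion

Asset sale (to non-banks) 477 billion kronor: reserves −477B, deposits −477B.
OMO sale (to banks) 224 billion kronor: reserves −224B, deposits 0.
Government account inflow 154 billion kronor: reserves −154B, deposits −154B.
Currency withdrawal 63 billion kronor: reserves −63B, deposits −63B.
Totals: Δreserves = −918B, Δdeposits = −694B.
Δrequired reserves = 11% × −694B = −76.34B.
Δexcess reserves = Δreserves − Δrequired = −918B − (−76.34B) = -841.66 billion.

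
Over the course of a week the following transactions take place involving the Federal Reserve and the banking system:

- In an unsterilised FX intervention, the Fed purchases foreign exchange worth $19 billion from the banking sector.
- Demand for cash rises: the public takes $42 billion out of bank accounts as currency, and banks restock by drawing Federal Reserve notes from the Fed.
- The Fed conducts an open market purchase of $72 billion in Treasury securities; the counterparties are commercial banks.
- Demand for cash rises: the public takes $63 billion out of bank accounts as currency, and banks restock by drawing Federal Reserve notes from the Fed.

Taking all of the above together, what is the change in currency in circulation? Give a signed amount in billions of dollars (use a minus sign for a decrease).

+$105 billion

FX purchase $19 billion: no currency enters or leaves circulation → 0.
Currency withdrawal $42 billion: notes leave the central bank → +$42B.
OMO purchase (from banks) $72 billion: no currency enters or leaves circulation → 0.
Currency withdrawal $63 billion: notes leave the central bank → +$63B.
Net: 0 + 42 + 0 + 63 = +$105 billion.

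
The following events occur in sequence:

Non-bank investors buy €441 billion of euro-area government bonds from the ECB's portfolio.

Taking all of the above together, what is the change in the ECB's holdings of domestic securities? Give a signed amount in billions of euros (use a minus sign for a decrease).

-€441 billion

Asset sale (to non-banks) €441 billion: securities removed from the ECB's portfolio → −€441B.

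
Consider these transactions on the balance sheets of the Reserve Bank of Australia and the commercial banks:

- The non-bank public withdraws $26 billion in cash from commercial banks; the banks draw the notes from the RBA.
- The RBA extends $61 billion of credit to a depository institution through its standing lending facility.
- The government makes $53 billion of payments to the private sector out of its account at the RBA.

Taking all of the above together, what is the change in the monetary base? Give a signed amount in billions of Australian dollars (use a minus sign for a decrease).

+$114 billion

Currency withdrawal $26 billion: just a shift between currency and reserves — both are base money → 0.
Discount-window loan $61 billion: RBA balance sheet expands → +$61B.
Government spending $53 billion: a non-base liability converts back to reserves → +$53B.
Net: 0 + 61 + 53 = +$114 billion.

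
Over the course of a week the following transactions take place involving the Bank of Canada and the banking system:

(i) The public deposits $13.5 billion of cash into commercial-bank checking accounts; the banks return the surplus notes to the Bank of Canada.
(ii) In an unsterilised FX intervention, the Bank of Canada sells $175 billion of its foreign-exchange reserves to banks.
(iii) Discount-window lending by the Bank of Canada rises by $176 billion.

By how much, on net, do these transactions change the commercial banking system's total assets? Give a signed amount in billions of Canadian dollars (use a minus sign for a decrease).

+$189.5 billion

Currency deposit $13.5 billion: bank balance sheets expand → +$13.5B.
FX sale $175 billion: just an asset swap on bank balance sheets → 0.
Discount-window loan $176 billion: bank balance sheets expand → +$176B.
Net: 13.5 + 0 + 176 = +$189.5 billion.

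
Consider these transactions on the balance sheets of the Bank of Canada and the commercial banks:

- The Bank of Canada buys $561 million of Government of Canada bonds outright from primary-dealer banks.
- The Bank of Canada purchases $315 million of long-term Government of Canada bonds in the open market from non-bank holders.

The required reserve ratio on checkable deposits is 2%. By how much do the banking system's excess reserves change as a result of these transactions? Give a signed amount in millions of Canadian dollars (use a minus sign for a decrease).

+$869.7 million

OMO purchase (from banks) $561 million: reserves +$561M, deposits 0.
Asset purchase (from non-banks) $315 million: reserves +$315M, deposits +$315M.
Totals: Δreserves = +$876M, Δdeposits = +$315M.
Δrequired reserves = 2% × +$315M = +$6.3M.
Δexcess reserves = Δreserves − Δrequired = +$876M − (+$6.3M) = +$869.7 million.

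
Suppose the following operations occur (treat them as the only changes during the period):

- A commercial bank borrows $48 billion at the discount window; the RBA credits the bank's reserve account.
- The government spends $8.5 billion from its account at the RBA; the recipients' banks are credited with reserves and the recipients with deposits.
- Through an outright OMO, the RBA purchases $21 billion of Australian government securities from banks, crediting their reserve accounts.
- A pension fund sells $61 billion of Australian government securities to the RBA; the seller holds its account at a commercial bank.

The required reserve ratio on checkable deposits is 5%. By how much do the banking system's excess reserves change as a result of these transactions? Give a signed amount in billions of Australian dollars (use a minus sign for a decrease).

+$135.025 billion

Discount-window loan $48 billion: reserves +$48B, deposits 0.
Government spending $8.5 billion: reserves +$8.5B, deposits +$8.5B.
OMO purchase (from banks) $21 billion: reserves +$21B, deposits 0.
Asset purchase (from non-banks) $61 billion: reserves +$61B, deposits +$61B.
Totals: Δreserves = +$138.5B, Δdeposits = +$69.5B.
Δrequired reserves = 5% × +$69.5B = +$3.475B.
Δexcess reserves = Δreserves − Δrequired = +$138.5B − (+$3.475B) = +$135.025 billion.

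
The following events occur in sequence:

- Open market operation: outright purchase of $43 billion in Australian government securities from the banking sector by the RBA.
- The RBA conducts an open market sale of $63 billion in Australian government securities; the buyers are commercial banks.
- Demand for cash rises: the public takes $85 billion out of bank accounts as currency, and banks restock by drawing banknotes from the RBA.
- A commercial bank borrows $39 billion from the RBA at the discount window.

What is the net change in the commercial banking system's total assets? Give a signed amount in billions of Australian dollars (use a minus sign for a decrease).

OMO purchase (from banks) $43 billion: just an asset swap on bank balance sheets → 0.
OMO sale (to banks) $63 billion: just an asset swap on bank balance sheets → 0.
Currency withdrawal $85 billion: bank balance sheets shrink → −$85B.
Discount-window loan $39 billion: bank balance sheets expand → +$39B.
Net: 0 + 0 − 85 + 39 = -$46 billion.

-$46 billion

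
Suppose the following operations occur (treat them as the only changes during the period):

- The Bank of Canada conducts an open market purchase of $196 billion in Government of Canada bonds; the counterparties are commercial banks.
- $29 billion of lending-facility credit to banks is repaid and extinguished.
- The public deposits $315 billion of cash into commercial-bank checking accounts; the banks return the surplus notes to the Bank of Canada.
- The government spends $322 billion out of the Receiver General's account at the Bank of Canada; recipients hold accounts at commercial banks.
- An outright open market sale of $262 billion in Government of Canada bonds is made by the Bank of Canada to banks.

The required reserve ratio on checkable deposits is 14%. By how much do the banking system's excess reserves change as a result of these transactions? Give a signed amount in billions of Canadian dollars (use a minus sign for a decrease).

+$452.82 billion

OMO purchase (from banks) $196 billion: reserves +$196B, deposits 0.
Discount-window repayment $29 billion: reserves −$29B, deposits 0.
Currency deposit $315 billion: reserves +$315B, deposits +$315B.
Government spending $322 billion: reserves +$322B, deposits +$322B.
OMO sale (to banks) $262 billion: reserves −$262B, deposits 0.
Totals: Δreserves = +$542B, Δdeposits = +$637B.
Δrequired reserves = 14% × +$637B = +$89.18B.
Δexcess reserves = Δreserves − Δrequired = +$542B − (+$89.18B) = +$452.82 billion.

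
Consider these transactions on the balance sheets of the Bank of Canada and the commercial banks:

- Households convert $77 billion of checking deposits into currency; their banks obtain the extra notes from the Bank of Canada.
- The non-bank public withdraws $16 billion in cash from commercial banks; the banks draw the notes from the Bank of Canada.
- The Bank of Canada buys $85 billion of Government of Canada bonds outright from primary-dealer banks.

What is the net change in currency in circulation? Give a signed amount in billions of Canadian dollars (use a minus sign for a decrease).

+$93 billion

Currency withdrawal $77 billion: notes leave the central bank → +$77B.
Currency withdrawal $16 billion: notes leave the central bank → +$16B.
OMO purchase (from banks) $85 billion: no currency enters or leaves circulation → 0.
Net: 77 + 16 + 0 = +$93 billion.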